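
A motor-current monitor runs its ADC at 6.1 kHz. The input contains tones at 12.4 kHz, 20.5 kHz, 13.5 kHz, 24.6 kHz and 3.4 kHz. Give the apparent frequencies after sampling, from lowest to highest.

fs/2 = 3.05 kHz.
12.4 kHz mod fs = 0.2 kHz.
0.2 kHz ≤ fs/2 = 3.05 kHz, appears at 0.2 kHz.
20.5 kHz mod fs = 2.2 kHz.
2.2 kHz ≤ fs/2 = 3.05 kHz, appears at 2.2 kHz.
13.5 kHz mod fs = 1.3 kHz.
1.3 kHz ≤ fs/2 = 3.05 kHz, appears at 1.3 kHz.
24.6 kHz mod fs = 0.2 kHz.
0.2 kHz ≤ fs/2 = 3.05 kHz, appears at 0.2 kHz.
3.4 kHz > fs/2 = 3.05 kHz, folds to fs − 3.4 kHz = 2.7 kHz.
Distinct values: {0.2 kHz, 1.3 kHz, 2.2 kHz, 2.7 kHz}.

0.2 kHz, 1.3 kHz, 2.2 kHz, 2.7 kHz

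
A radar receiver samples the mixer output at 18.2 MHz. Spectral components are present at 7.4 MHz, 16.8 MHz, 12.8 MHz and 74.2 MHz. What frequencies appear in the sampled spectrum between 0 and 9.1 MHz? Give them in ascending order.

1.4 MHz, 5.4 MHz, 7.4 MHz

fs/2 = 9.1 MHz.
7.4 MHz ≤ fs/2 = 9.1 MHz, passes unchanged.
16.8 MHz > fs/2 = 9.1 MHz, folds to fs − 16.8 MHz = 1.4 MHz.
12.8 MHz > fs/2 = 9.1 MHz, folds to fs − 12.8 MHz = 5.4 MHz.
74.2 MHz mod fs = 1.4 MHz.
1.4 MHz ≤ fs/2 = 9.1 MHz, appears at 1.4 MHz.
Distinct values: {1.4 MHz, 5.4 MHz, 7.4 MHz}.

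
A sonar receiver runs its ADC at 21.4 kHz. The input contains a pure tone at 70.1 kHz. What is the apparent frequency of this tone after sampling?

5.9 kHz

70.1 kHz mod fs = 5.9 kHz.
5.9 kHz ≤ fs/2 = 10.7 kHz, appears at 5.9 kHz.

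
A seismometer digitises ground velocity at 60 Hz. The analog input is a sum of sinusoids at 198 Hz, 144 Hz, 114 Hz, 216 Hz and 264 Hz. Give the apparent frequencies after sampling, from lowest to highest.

6 Hz, 18 Hz, 24 Hz

fs/2 = 30 Hz.
198 Hz mod fs = 18 Hz.
18 Hz ≤ fs/2 = 30 Hz, appears at 18 Hz.
144 Hz mod fs = 24 Hz.
24 Hz ≤ fs/2 = 30 Hz, appears at 24 Hz.
114 Hz mod fs = 54 Hz.
54 Hz > fs/2 = 30 Hz, folds to fs − 54 Hz = 6 Hz.
216 Hz mod fs = 36 Hz.
36 Hz > fs/2 = 30 Hz, folds to fs − 36 Hz = 24 Hz.
264 Hz mod fs = 24 Hz.
24 Hz ≤ fs/2 = 30 Hz, appears at 24 Hz.
Distinct values: {6 Hz, 18 Hz, 24 Hz}.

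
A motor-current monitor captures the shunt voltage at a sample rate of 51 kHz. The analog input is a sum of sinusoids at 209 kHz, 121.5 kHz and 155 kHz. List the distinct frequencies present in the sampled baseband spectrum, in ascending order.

2 kHz, 5 kHz, 19.5 kHz

fs/2 = 25.5 kHz.
209 kHz mod fs = 5 kHz.
5 kHz ≤ fs/2 = 25.5 kHz, appears at 5 kHz.
121.5 kHz mod fs = 19.5 kHz.
19.5 kHz ≤ fs/2 = 25.5 kHz, appears at 19.5 kHz.
155 kHz mod fs = 2 kHz.
2 kHz ≤ fs/2 = 25.5 kHz, appears at 2 kHz.
Distinct values: {2 kHz, 5 kHz, 19.5 kHz}.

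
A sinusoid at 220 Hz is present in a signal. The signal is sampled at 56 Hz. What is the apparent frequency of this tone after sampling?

220 Hz mod fs = 52 Hz.
52 Hz > fs/2 = 28 Hz, folds to fs − 52 Hz = 4 Hz.

4 Hz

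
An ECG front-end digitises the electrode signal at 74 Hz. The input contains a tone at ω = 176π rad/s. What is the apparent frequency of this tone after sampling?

14 Hz

ω = 176π rad/s → f = ω/(2π) = 88 Hz.
88 Hz mod fs = 14 Hz.
14 Hz ≤ fs/2 = 37 Hz, appears at 14 Hz.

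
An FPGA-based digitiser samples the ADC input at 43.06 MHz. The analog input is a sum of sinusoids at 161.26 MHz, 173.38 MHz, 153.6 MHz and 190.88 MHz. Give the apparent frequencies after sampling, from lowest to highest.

1.14 MHz, 10.98 MHz, 18.64 MHz

fs/2 = 21.53 MHz.
161.26 MHz mod fs = 32.08 MHz.
32.08 MHz > fs/2 = 21.53 MHz, folds to fs − 32.08 MHz = 10.98 MHz.
173.38 MHz mod fs = 1.14 MHz.
1.14 MHz ≤ fs/2 = 21.53 MHz, appears at 1.14 MHz.
153.6 MHz mod fs = 24.42 MHz.
24.42 MHz > fs/2 = 21.53 MHz, folds to fs − 24.42 MHz = 18.64 MHz.
190.88 MHz mod fs = 18.64 MHz.
18.64 MHz ≤ fs/2 = 21.53 MHz, appears at 18.64 MHz.
Distinct values: {1.14 MHz, 10.98 MHz, 18.64 MHz}.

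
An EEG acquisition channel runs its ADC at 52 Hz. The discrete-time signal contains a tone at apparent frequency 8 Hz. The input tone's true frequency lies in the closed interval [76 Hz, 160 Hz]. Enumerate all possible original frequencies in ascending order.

Frequencies that alias to 8 Hz are k·fs ± 8 Hz for integer k ≥ 0.
k=0: 8 Hz.
k=1: 44 Hz, 60 Hz.
k=2: 96 Hz, 112 Hz.
k=3: 148 Hz, 164 Hz.
k=4: 200 Hz, 216 Hz.
Within [76 Hz, 160 Hz]: 96 Hz, 112 Hz, 148 Hz.

96 Hz, 112 Hz, 148 Hz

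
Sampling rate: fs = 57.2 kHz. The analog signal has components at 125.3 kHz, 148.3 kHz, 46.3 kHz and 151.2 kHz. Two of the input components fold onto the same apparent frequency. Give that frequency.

fs/2 = 28.6 kHz.
125.3 kHz mod fs = 10.9 kHz.
10.9 kHz ≤ fs/2 = 28.6 kHz, appears at 10.9 kHz.
148.3 kHz mod fs = 33.9 kHz.
33.9 kHz > fs/2 = 28.6 kHz, folds to fs − 33.9 kHz = 23.3 kHz.
46.3 kHz > fs/2 = 28.6 kHz, folds to fs − 46.3 kHz = 10.9 kHz.
151.2 kHz mod fs = 36.8 kHz.
36.8 kHz > fs/2 = 28.6 kHz, folds to fs − 36.8 kHz = 20.4 kHz.
46.3 kHz and 125.3 kHz both map to 10.9 kHz.

10.9 kHz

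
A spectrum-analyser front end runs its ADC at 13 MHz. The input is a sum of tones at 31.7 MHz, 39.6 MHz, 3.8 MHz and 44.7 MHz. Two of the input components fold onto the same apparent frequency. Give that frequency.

fs/2 = 6.5 MHz.
31.7 MHz mod fs = 5.7 MHz.
5.7 MHz ≤ fs/2 = 6.5 MHz, appears at 5.7 MHz.
39.6 MHz mod fs = 0.6 MHz.
0.6 MHz ≤ fs/2 = 6.5 MHz, appears at 0.6 MHz.
3.8 MHz ≤ fs/2 = 6.5 MHz, passes unchanged.
44.7 MHz mod fs = 5.7 MHz.
5.7 MHz ≤ fs/2 = 6.5 MHz, appears at 5.7 MHz.
31.7 MHz and 44.7 MHz both map to 5.7 MHz.

5.7 MHz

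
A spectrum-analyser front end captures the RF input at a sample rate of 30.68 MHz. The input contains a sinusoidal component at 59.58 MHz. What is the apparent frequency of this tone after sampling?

59.58 MHz mod fs = 28.9 MHz.
28.9 MHz > fs/2 = 15.34 MHz, folds to fs − 28.9 MHz = 1.78 MHz.

1.78 MHz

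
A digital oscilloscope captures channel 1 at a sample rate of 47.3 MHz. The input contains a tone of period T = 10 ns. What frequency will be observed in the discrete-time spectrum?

5.4 MHz

T = 10 ns → f = 1/T = 100 MHz.
100 MHz mod fs = 5.4 MHz.
5.4 MHz ≤ fs/2 = 23.65 MHz, appears at 5.4 MHz.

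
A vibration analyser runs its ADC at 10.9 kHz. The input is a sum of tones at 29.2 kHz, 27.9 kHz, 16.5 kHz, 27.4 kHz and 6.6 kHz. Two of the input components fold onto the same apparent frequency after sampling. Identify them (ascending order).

fs/2 = 5.45 kHz.
29.2 kHz mod fs = 7.4 kHz.
7.4 kHz > fs/2 = 5.45 kHz, folds to fs − 7.4 kHz = 3.5 kHz.
27.9 kHz mod fs = 6.1 kHz.
6.1 kHz > fs/2 = 5.45 kHz, folds to fs − 6.1 kHz = 4.8 kHz.
16.5 kHz mod fs = 5.6 kHz.
5.6 kHz > fs/2 = 5.45 kHz, folds to fs − 5.6 kHz = 5.3 kHz.
27.4 kHz mod fs = 5.6 kHz.
5.6 kHz > fs/2 = 5.45 kHz, folds to fs − 5.6 kHz = 5.3 kHz.
6.6 kHz > fs/2 = 5.45 kHz, folds to fs − 6.6 kHz = 4.3 kHz.
16.5 kHz and 27.4 kHz both map to 5.3 kHz.

16.5 kHz, 27.4 kHz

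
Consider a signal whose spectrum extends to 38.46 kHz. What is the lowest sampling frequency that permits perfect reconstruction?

Nyquist rate = 2 × 38.46 kHz = 76.92 kHz.

76.92 kHz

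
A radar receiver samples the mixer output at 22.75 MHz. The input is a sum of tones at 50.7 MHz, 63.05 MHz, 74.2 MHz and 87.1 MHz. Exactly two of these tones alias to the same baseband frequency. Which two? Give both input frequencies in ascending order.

50.7 MHz, 63.05 MHz

fs/2 = 11.375 MHz.
50.7 MHz mod fs = 5.2 MHz.
5.2 MHz ≤ fs/2 = 11.375 MHz, appears at 5.2 MHz.
63.05 MHz mod fs = 17.55 MHz.
17.55 MHz > fs/2 = 11.375 MHz, folds to fs − 17.55 MHz = 5.2 MHz.
74.2 MHz mod fs = 5.95 MHz.
5.95 MHz ≤ fs/2 = 11.375 MHz, appears at 5.95 MHz.
87.1 MHz mod fs = 18.85 MHz.
18.85 MHz > fs/2 = 11.375 MHz, folds to fs − 18.85 MHz = 3.9 MHz.
50.7 MHz and 63.05 MHz both map to 5.2 MHz.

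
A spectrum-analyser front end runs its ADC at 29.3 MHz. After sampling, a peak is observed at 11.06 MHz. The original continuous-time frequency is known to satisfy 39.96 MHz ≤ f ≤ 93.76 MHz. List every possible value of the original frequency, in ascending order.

40.36 MHz, 47.54 MHz, 69.66 MHz, 76.84 MHz

Frequencies that alias to 11.06 MHz are k·fs ± 11.06 MHz for integer k ≥ 0.
k=0: 11.06 MHz.
k=1: 18.24 MHz, 40.36 MHz.
k=2: 47.54 MHz, 69.66 MHz.
k=3: 76.84 MHz, 98.96 MHz.
k=4: 106.14 MHz, 128.26 MHz.
Within [39.96 MHz, 93.76 MHz]: 40.36 MHz, 47.54 MHz, 69.66 MHz, 76.84 MHz.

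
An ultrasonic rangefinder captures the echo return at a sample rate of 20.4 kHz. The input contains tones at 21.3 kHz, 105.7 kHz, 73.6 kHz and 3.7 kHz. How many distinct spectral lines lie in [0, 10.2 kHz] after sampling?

3

fs/2 = 10.2 kHz.
21.3 kHz mod fs = 0.9 kHz.
0.9 kHz ≤ fs/2 = 10.2 kHz, appears at 0.9 kHz.
105.7 kHz mod fs = 3.7 kHz.
3.7 kHz ≤ fs/2 = 10.2 kHz, appears at 3.7 kHz.
73.6 kHz mod fs = 12.4 kHz.
12.4 kHz > fs/2 = 10.2 kHz, folds to fs − 12.4 kHz = 8 kHz.
3.7 kHz ≤ fs/2 = 10.2 kHz, passes unchanged.
Distinct values: {0.9 kHz, 3.7 kHz, 8 kHz} → 3.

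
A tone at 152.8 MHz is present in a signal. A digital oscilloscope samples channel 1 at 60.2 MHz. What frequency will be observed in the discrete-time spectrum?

27.8 MHz

152.8 MHz mod fs = 32.4 MHz.
32.4 MHz > fs/2 = 30.1 MHz, folds to fs − 32.4 MHz = 27.8 MHz.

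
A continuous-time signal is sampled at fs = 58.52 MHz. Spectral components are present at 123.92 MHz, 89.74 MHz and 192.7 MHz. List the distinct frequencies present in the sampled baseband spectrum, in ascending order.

6.88 MHz, 17.14 MHz, 27.3 MHz

fs/2 = 29.26 MHz.
123.92 MHz mod fs = 6.88 MHz.
6.88 MHz ≤ fs/2 = 29.26 MHz, appears at 6.88 MHz.
89.74 MHz mod fs = 31.22 MHz.
31.22 MHz > fs/2 = 29.26 MHz, folds to fs − 31.22 MHz = 27.3 MHz.
192.7 MHz mod fs = 17.14 MHz.
17.14 MHz ≤ fs/2 = 29.26 MHz, appears at 17.14 MHz.
Distinct values: {6.88 MHz, 17.14 MHz, 27.3 MHz}.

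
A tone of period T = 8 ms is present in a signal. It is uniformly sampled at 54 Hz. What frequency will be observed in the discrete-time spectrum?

17 Hz

T = 8 ms → f = 1/T = 125 Hz.
125 Hz mod fs = 17 Hz.
17 Hz ≤ fs/2 = 27 Hz, appears at 17 Hz.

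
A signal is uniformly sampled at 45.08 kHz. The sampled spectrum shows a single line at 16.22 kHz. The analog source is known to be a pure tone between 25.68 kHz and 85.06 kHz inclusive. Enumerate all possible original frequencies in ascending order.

28.86 kHz, 61.3 kHz, 73.94 kHz

Frequencies that alias to 16.22 kHz are k·fs ± 16.22 kHz for integer k ≥ 0.
k=0: 16.22 kHz.
k=1: 28.86 kHz, 61.3 kHz.
k=2: 73.94 kHz, 106.38 kHz.
k=3: 119.02 kHz, 151.46 kHz.
Within [25.68 kHz, 85.06 kHz]: 28.86 kHz, 61.3 kHz, 73.94 kHz.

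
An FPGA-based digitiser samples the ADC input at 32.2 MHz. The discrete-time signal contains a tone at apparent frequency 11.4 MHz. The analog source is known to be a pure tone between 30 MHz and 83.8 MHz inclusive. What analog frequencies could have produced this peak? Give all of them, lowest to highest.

43.6 MHz, 53 MHz, 75.8 MHz

Frequencies that alias to 11.4 MHz are k·fs ± 11.4 MHz for integer k ≥ 0.
k=0: 11.4 MHz.
k=1: 20.8 MHz, 43.6 MHz.
k=2: 53 MHz, 75.8 MHz.
k=3: 85.2 MHz, 108 MHz.
Within [30 MHz, 83.8 MHz]: 43.6 MHz, 53 MHz, 75.8 MHz.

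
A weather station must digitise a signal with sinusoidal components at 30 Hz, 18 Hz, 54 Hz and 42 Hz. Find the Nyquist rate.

108 Hz

Highest-frequency component: 54 Hz.
Nyquist rate = 2 × 54 Hz = 108 Hz.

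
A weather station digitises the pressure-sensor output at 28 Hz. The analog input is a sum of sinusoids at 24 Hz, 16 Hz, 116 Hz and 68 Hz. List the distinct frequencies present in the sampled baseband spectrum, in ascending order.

4 Hz, 12 Hz

fs/2 = 14 Hz.
24 Hz > fs/2 = 14 Hz, folds to fs − 24 Hz = 4 Hz.
16 Hz > fs/2 = 14 Hz, folds to fs − 16 Hz = 12 Hz.
116 Hz mod fs = 4 Hz.
4 Hz ≤ fs/2 = 14 Hz, appears at 4 Hz.
68 Hz mod fs = 12 Hz.
12 Hz ≤ fs/2 = 14 Hz, appears at 12 Hz.
Distinct values: {4 Hz, 12 Hz}.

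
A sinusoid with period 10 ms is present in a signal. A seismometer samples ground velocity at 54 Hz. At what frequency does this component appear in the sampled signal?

T = 10 ms → f = 1/T = 100 Hz.
100 Hz mod fs = 46 Hz.
46 Hz > fs/2 = 27 Hz, folds to fs − 46 Hz = 8 Hz.

8 Hz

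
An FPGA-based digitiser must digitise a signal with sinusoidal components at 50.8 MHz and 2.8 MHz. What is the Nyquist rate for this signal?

101.6 MHz

Highest-frequency component: 50.8 MHz.
Nyquist rate = 2 × 50.8 MHz = 101.6 MHz.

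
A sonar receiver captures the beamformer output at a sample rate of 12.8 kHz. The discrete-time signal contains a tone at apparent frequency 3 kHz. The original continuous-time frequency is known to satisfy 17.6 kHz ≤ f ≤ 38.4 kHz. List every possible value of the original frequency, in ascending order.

22.6 kHz, 28.6 kHz, 35.4 kHz

Frequencies that alias to 3 kHz are k·fs ± 3 kHz for integer k ≥ 0.
k=0: 3 kHz.
k=1: 9.8 kHz, 15.8 kHz.
k=2: 22.6 kHz, 28.6 kHz.
k=3: 35.4 kHz, 41.4 kHz.
k=4: 48.2 kHz, 54.2 kHz.
Within [17.6 kHz, 38.4 kHz]: 22.6 kHz, 28.6 kHz, 35.4 kHz.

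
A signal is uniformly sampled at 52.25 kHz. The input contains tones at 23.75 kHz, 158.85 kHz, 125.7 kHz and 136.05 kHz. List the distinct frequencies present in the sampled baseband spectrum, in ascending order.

fs/2 = 26.125 kHz.
23.75 kHz ≤ fs/2 = 26.125 kHz, passes unchanged.
158.85 kHz mod fs = 2.1 kHz.
2.1 kHz ≤ fs/2 = 26.125 kHz, appears at 2.1 kHz.
125.7 kHz mod fs = 21.2 kHz.
21.2 kHz ≤ fs/2 = 26.125 kHz, appears at 21.2 kHz.
136.05 kHz mod fs = 31.55 kHz.
31.55 kHz > fs/2 = 26.125 kHz, folds to fs − 31.55 kHz = 20.7 kHz.
Distinct values: {2.1 kHz, 20.7 kHz, 21.2 kHz, 23.75 kHz}.

2.1 kHz, 20.7 kHz, 21.2 kHz, 23.75 kHz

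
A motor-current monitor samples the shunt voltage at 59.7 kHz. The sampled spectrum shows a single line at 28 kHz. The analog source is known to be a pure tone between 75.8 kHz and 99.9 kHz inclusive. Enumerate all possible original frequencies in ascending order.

87.7 kHz, 91.4 kHz

Frequencies that alias to 28 kHz are k·fs ± 28 kHz for integer k ≥ 0.
k=0: 28 kHz.
k=1: 31.7 kHz, 87.7 kHz.
k=2: 91.4 kHz, 147.4 kHz.
k=3: 151.1 kHz, 207.1 kHz.
Within [75.8 kHz, 99.9 kHz]: 87.7 kHz, 91.4 kHz.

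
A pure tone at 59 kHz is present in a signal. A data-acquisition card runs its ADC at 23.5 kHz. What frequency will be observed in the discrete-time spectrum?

59 kHz mod fs = 12 kHz.
12 kHz > fs/2 = 11.75 kHz, folds to fs − 12 kHz = 11.5 kHz.

11.5 kHz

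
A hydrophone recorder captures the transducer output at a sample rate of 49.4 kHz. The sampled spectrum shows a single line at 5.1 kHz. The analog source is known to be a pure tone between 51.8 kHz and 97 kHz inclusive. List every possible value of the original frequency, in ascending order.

Frequencies that alias to 5.1 kHz are k·fs ± 5.1 kHz for integer k ≥ 0.
k=0: 5.1 kHz.
k=1: 44.3 kHz, 54.5 kHz.
k=2: 93.7 kHz, 103.9 kHz.
k=3: 143.1 kHz, 153.3 kHz.
Within [51.8 kHz, 97 kHz]: 54.5 kHz, 93.7 kHz.

54.5 kHz, 93.7 kHz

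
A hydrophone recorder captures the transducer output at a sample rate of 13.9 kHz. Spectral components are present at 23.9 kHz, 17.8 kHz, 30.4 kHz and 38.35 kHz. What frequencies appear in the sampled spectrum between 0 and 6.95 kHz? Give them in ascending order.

fs/2 = 6.95 kHz.
23.9 kHz mod fs = 10 kHz.
10 kHz > fs/2 = 6.95 kHz, folds to fs − 10 kHz = 3.9 kHz.
17.8 kHz mod fs = 3.9 kHz.
3.9 kHz ≤ fs/2 = 6.95 kHz, appears at 3.9 kHz.
30.4 kHz mod fs = 2.6 kHz.
2.6 kHz ≤ fs/2 = 6.95 kHz, appears at 2.6 kHz.
38.35 kHz mod fs = 10.55 kHz.
10.55 kHz > fs/2 = 6.95 kHz, folds to fs − 10.55 kHz = 3.35 kHz.
Distinct values: {2.6 kHz, 3.35 kHz, 3.9 kHz}.

2.6 kHz, 3.35 kHz, 3.9 kHz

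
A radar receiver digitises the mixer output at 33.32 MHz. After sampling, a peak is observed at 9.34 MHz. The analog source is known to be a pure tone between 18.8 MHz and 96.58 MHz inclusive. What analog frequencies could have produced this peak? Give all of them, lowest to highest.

23.98 MHz, 42.66 MHz, 57.3 MHz, 75.98 MHz, 90.62 MHz

Frequencies that alias to 9.34 MHz are k·fs ± 9.34 MHz for integer k ≥ 0.
k=0: 9.34 MHz.
k=1: 23.98 MHz, 42.66 MHz.
k=2: 57.3 MHz, 75.98 MHz.
k=3: 90.62 MHz, 109.3 MHz.
k=4: 123.94 MHz, 142.62 MHz.
Within [18.8 MHz, 96.58 MHz]: 23.98 MHz, 42.66 MHz, 57.3 MHz, 75.98 MHz, 90.62 MHz.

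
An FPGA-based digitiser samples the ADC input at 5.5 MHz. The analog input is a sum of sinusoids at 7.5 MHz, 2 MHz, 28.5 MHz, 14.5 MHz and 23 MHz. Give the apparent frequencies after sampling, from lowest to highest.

1 MHz, 2 MHz

fs/2 = 2.75 MHz.
7.5 MHz mod fs = 2 MHz.
2 MHz ≤ fs/2 = 2.75 MHz, appears at 2 MHz.
2 MHz ≤ fs/2 = 2.75 MHz, passes unchanged.
28.5 MHz mod fs = 1 MHz.
1 MHz ≤ fs/2 = 2.75 MHz, appears at 1 MHz.
14.5 MHz mod fs = 3.5 MHz.
3.5 MHz > fs/2 = 2.75 MHz, folds to fs − 3.5 MHz = 2 MHz.
23 MHz mod fs = 1 MHz.
1 MHz ≤ fs/2 = 2.75 MHz, appears at 1 MHz.
Distinct values: {1 MHz, 2 MHz}.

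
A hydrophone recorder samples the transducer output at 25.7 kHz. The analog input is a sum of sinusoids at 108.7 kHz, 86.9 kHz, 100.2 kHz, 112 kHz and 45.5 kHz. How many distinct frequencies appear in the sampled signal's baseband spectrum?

4

fs/2 = 12.85 kHz.
108.7 kHz mod fs = 5.9 kHz.
5.9 kHz ≤ fs/2 = 12.85 kHz, appears at 5.9 kHz.
86.9 kHz mod fs = 9.8 kHz.
9.8 kHz ≤ fs/2 = 12.85 kHz, appears at 9.8 kHz.
100.2 kHz mod fs = 23.1 kHz.
23.1 kHz > fs/2 = 12.85 kHz, folds to fs − 23.1 kHz = 2.6 kHz.
112 kHz mod fs = 9.2 kHz.
9.2 kHz ≤ fs/2 = 12.85 kHz, appears at 9.2 kHz.
45.5 kHz mod fs = 19.8 kHz.
19.8 kHz > fs/2 = 12.85 kHz, folds to fs − 19.8 kHz = 5.9 kHz.
Distinct values: {2.6 kHz, 5.9 kHz, 9.2 kHz, 9.8 kHz} → 4.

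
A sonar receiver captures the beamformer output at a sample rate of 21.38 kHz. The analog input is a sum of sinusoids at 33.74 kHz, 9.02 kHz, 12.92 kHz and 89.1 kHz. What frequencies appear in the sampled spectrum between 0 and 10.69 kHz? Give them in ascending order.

3.58 kHz, 8.46 kHz, 9.02 kHz

fs/2 = 10.69 kHz.
33.74 kHz mod fs = 12.36 kHz.
12.36 kHz > fs/2 = 10.69 kHz, folds to fs − 12.36 kHz = 9.02 kHz.
9.02 kHz ≤ fs/2 = 10.69 kHz, passes unchanged.
12.92 kHz > fs/2 = 10.69 kHz, folds to fs − 12.92 kHz = 8.46 kHz.
89.1 kHz mod fs = 3.58 kHz.
3.58 kHz ≤ fs/2 = 10.69 kHz, appears at 3.58 kHz.
Distinct values: {3.58 kHz, 8.46 kHz, 9.02 kHz}.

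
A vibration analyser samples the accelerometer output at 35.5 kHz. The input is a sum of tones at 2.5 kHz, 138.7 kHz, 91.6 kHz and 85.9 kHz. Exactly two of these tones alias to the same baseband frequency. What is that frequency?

fs/2 = 17.75 kHz.
2.5 kHz ≤ fs/2 = 17.75 kHz, passes unchanged.
138.7 kHz mod fs = 32.2 kHz.
32.2 kHz > fs/2 = 17.75 kHz, folds to fs − 32.2 kHz = 3.3 kHz.
91.6 kHz mod fs = 20.6 kHz.
20.6 kHz > fs/2 = 17.75 kHz, folds to fs − 20.6 kHz = 14.9 kHz.
85.9 kHz mod fs = 14.9 kHz.
14.9 kHz ≤ fs/2 = 17.75 kHz, appears at 14.9 kHz.
85.9 kHz and 91.6 kHz both map to 14.9 kHz.

14.9 kHz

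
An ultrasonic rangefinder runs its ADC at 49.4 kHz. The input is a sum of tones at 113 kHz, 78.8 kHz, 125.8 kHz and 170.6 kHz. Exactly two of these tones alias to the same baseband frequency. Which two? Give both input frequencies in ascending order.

125.8 kHz, 170.6 kHz

fs/2 = 24.7 kHz.
113 kHz mod fs = 14.2 kHz.
14.2 kHz ≤ fs/2 = 24.7 kHz, appears at 14.2 kHz.
78.8 kHz mod fs = 29.4 kHz.
29.4 kHz > fs/2 = 24.7 kHz, folds to fs − 29.4 kHz = 20 kHz.
125.8 kHz mod fs = 27 kHz.
27 kHz > fs/2 = 24.7 kHz, folds to fs − 27 kHz = 22.4 kHz.
170.6 kHz mod fs = 22.4 kHz.
22.4 kHz ≤ fs/2 = 24.7 kHz, appears at 22.4 kHz.
125.8 kHz and 170.6 kHz both map to 22.4 kHz.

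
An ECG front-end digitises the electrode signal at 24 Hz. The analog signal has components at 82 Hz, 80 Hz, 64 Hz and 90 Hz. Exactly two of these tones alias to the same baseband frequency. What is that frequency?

fs/2 = 12 Hz.
82 Hz mod fs = 10 Hz.
10 Hz ≤ fs/2 = 12 Hz, appears at 10 Hz.
80 Hz mod fs = 8 Hz.
8 Hz ≤ fs/2 = 12 Hz, appears at 8 Hz.
64 Hz mod fs = 16 Hz.
16 Hz > fs/2 = 12 Hz, folds to fs − 16 Hz = 8 Hz.
90 Hz mod fs = 18 Hz.
18 Hz > fs/2 = 12 Hz, folds to fs − 18 Hz = 6 Hz.
64 Hz and 80 Hz both map to 8 Hz.

8 Hz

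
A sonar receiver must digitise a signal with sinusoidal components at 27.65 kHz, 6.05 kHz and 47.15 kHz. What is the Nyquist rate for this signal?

94.3 kHz

Highest-frequency component: 47.15 kHz.
Nyquist rate = 2 × 47.15 kHz = 94.3 kHz.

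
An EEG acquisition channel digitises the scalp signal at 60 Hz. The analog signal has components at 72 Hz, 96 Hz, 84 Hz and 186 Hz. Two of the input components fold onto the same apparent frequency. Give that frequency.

fs/2 = 30 Hz.
72 Hz mod fs = 12 Hz.
12 Hz ≤ fs/2 = 30 Hz, appears at 12 Hz.
96 Hz mod fs = 36 Hz.
36 Hz > fs/2 = 30 Hz, folds to fs − 36 Hz = 24 Hz.
84 Hz mod fs = 24 Hz.
24 Hz ≤ fs/2 = 30 Hz, appears at 24 Hz.
186 Hz mod fs = 6 Hz.
6 Hz ≤ fs/2 = 30 Hz, appears at 6 Hz.
84 Hz and 96 Hz both map to 24 Hz.

24 Hz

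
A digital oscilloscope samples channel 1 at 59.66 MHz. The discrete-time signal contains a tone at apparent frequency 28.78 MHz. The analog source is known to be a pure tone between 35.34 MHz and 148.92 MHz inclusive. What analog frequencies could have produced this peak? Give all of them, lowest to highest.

88.44 MHz, 90.54 MHz, 148.1 MHz

Frequencies that alias to 28.78 MHz are k·fs ± 28.78 MHz for integer k ≥ 0.
k=0: 28.78 MHz.
k=1: 30.88 MHz, 88.44 MHz.
k=2: 90.54 MHz, 148.1 MHz.
k=3: 150.2 MHz, 207.76 MHz.
Within [35.34 MHz, 148.92 MHz]: 88.44 MHz, 90.54 MHz, 148.1 MHz.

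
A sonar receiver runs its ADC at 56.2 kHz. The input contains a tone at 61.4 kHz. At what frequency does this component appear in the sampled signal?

5.2 kHz

61.4 kHz mod fs = 5.2 kHz.
5.2 kHz ≤ fs/2 = 28.1 kHz, appears at 5.2 kHz.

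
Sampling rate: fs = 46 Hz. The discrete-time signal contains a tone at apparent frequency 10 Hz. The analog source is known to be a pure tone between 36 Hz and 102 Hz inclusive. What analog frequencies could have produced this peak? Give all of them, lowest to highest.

Frequencies that alias to 10 Hz are k·fs ± 10 Hz for integer k ≥ 0.
k=0: 10 Hz.
k=1: 36 Hz, 56 Hz.
k=2: 82 Hz, 102 Hz.
k=3: 128 Hz, 148 Hz.
Within [36 Hz, 102 Hz]: 36 Hz, 56 Hz, 82 Hz, 102 Hz.

36 Hz, 56 Hz, 82 Hz, 102 Hz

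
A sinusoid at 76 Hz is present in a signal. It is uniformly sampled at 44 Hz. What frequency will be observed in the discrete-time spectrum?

12 Hz

76 Hz mod fs = 32 Hz.
32 Hz > fs/2 = 22 Hz, folds to fs − 32 Hz = 12 Hz.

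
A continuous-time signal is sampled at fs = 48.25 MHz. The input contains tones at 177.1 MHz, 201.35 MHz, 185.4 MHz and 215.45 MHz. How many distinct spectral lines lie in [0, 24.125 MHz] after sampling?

fs/2 = 24.125 MHz.
177.1 MHz mod fs = 32.35 MHz.
32.35 MHz > fs/2 = 24.125 MHz, folds to fs − 32.35 MHz = 15.9 MHz.
201.35 MHz mod fs = 8.35 MHz.
8.35 MHz ≤ fs/2 = 24.125 MHz, appears at 8.35 MHz.
185.4 MHz mod fs = 40.65 MHz.
40.65 MHz > fs/2 = 24.125 MHz, folds to fs − 40.65 MHz = 7.6 MHz.
215.45 MHz mod fs = 22.45 MHz.
22.45 MHz ≤ fs/2 = 24.125 MHz, appears at 22.45 MHz.
Distinct values: {7.6 MHz, 8.35 MHz, 15.9 MHz, 22.45 MHz} → 4.

4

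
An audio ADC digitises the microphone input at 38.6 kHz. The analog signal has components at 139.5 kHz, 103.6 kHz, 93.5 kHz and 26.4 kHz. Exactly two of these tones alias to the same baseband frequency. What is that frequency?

fs/2 = 19.3 kHz.
139.5 kHz mod fs = 23.7 kHz.
23.7 kHz > fs/2 = 19.3 kHz, folds to fs − 23.7 kHz = 14.9 kHz.
103.6 kHz mod fs = 26.4 kHz.
26.4 kHz > fs/2 = 19.3 kHz, folds to fs − 26.4 kHz = 12.2 kHz.
93.5 kHz mod fs = 16.3 kHz.
16.3 kHz ≤ fs/2 = 19.3 kHz, appears at 16.3 kHz.
26.4 kHz > fs/2 = 19.3 kHz, folds to fs − 26.4 kHz = 12.2 kHz.
26.4 kHz and 103.6 kHz both map to 12.2 kHz.

12.2 kHz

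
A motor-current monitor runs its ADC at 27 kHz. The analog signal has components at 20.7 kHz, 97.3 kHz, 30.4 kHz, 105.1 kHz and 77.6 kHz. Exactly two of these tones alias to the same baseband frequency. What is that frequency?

fs/2 = 13.5 kHz.
20.7 kHz > fs/2 = 13.5 kHz, folds to fs − 20.7 kHz = 6.3 kHz.
97.3 kHz mod fs = 16.3 kHz.
16.3 kHz > fs/2 = 13.5 kHz, folds to fs − 16.3 kHz = 10.7 kHz.
30.4 kHz mod fs = 3.4 kHz.
3.4 kHz ≤ fs/2 = 13.5 kHz, appears at 3.4 kHz.
105.1 kHz mod fs = 24.1 kHz.
24.1 kHz > fs/2 = 13.5 kHz, folds to fs − 24.1 kHz = 2.9 kHz.
77.6 kHz mod fs = 23.6 kHz.
23.6 kHz > fs/2 = 13.5 kHz, folds to fs − 23.6 kHz = 3.4 kHz.
30.4 kHz and 77.6 kHz both map to 3.4 kHz.

3.4 kHz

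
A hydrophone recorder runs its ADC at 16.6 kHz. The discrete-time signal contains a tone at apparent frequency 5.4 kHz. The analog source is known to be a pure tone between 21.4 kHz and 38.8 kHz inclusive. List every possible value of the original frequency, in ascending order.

Frequencies that alias to 5.4 kHz are k·fs ± 5.4 kHz for integer k ≥ 0.
k=0: 5.4 kHz.
k=1: 11.2 kHz, 22 kHz.
k=2: 27.8 kHz, 38.6 kHz.
k=3: 44.4 kHz, 55.2 kHz.
Within [21.4 kHz, 38.8 kHz]: 22 kHz, 27.8 kHz, 38.6 kHz.

22 kHz, 27.8 kHz, 38.6 kHz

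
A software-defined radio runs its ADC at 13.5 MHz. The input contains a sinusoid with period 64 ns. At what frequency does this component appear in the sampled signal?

T = 64 ns → f = 1/T = 15.625 MHz.
15.625 MHz mod fs = 2.125 MHz.
2.125 MHz ≤ fs/2 = 6.75 MHz, appears at 2.125 MHz.

2.125 MHz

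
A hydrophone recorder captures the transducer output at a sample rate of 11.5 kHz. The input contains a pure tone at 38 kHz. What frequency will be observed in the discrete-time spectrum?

38 kHz mod fs = 3.5 kHz.
3.5 kHz ≤ fs/2 = 5.75 kHz, appears at 3.5 kHz.

3.5 kHz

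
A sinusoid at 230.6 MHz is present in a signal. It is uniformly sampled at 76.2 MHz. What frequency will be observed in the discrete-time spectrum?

2 MHz

230.6 MHz mod fs = 2 MHz.
2 MHz ≤ fs/2 = 38.1 MHz, appears at 2 MHz.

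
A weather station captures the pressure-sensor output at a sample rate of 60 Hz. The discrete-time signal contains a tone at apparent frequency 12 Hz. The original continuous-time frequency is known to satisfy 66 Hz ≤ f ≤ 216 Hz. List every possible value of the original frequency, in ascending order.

Frequencies that alias to 12 Hz are k·fs ± 12 Hz for integer k ≥ 0.
k=0: 12 Hz.
k=1: 48 Hz, 72 Hz.
k=2: 108 Hz, 132 Hz.
k=3: 168 Hz, 192 Hz.
k=4: 228 Hz, 252 Hz.
Within [66 Hz, 216 Hz]: 72 Hz, 108 Hz, 132 Hz, 168 Hz, 192 Hz.

72 Hz, 108 Hz, 132 Hz, 168 Hz, 192 Hz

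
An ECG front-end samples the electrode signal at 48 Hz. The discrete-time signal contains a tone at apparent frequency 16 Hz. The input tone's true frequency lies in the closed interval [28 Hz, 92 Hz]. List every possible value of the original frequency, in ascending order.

Frequencies that alias to 16 Hz are k·fs ± 16 Hz for integer k ≥ 0.
k=0: 16 Hz.
k=1: 32 Hz, 64 Hz.
k=2: 80 Hz, 112 Hz.
k=3: 128 Hz, 160 Hz.
Within [28 Hz, 92 Hz]: 32 Hz, 64 Hz, 80 Hz.

32 Hz, 64 Hz, 80 Hz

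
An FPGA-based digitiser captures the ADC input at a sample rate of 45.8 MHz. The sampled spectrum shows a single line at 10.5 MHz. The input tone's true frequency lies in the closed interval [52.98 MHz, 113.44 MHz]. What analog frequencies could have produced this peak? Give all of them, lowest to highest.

56.3 MHz, 81.1 MHz, 102.1 MHz

Frequencies that alias to 10.5 MHz are k·fs ± 10.5 MHz for integer k ≥ 0.
k=0: 10.5 MHz.
k=1: 35.3 MHz, 56.3 MHz.
k=2: 81.1 MHz, 102.1 MHz.
k=3: 126.9 MHz, 147.9 MHz.
Within [52.98 MHz, 113.44 MHz]: 56.3 MHz, 81.1 MHz, 102.1 MHz.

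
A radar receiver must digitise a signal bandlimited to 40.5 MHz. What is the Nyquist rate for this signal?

Nyquist rate = 2 × 40.5 MHz = 81 MHz.

81 MHz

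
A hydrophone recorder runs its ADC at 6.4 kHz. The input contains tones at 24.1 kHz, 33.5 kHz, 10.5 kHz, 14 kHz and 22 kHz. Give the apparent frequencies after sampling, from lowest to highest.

1.2 kHz, 1.5 kHz, 2.3 kHz, 2.8 kHz

fs/2 = 3.2 kHz.
24.1 kHz mod fs = 4.9 kHz.
4.9 kHz > fs/2 = 3.2 kHz, folds to fs − 4.9 kHz = 1.5 kHz.
33.5 kHz mod fs = 1.5 kHz.
1.5 kHz ≤ fs/2 = 3.2 kHz, appears at 1.5 kHz.
10.5 kHz mod fs = 4.1 kHz.
4.1 kHz > fs/2 = 3.2 kHz, folds to fs − 4.1 kHz = 2.3 kHz.
14 kHz mod fs = 1.2 kHz.
1.2 kHz ≤ fs/2 = 3.2 kHz, appears at 1.2 kHz.
22 kHz mod fs = 2.8 kHz.
2.8 kHz ≤ fs/2 = 3.2 kHz, appears at 2.8 kHz.
Distinct values: {1.2 kHz, 1.5 kHz, 2.3 kHz, 2.8 kHz}.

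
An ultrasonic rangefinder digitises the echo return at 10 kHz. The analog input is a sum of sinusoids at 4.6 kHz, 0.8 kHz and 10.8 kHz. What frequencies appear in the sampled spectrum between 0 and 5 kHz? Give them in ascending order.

fs/2 = 5 kHz.
4.6 kHz ≤ fs/2 = 5 kHz, passes unchanged.
0.8 kHz ≤ fs/2 = 5 kHz, passes unchanged.
10.8 kHz mod fs = 0.8 kHz.
0.8 kHz ≤ fs/2 = 5 kHz, appears at 0.8 kHz.
Distinct values: {0.8 kHz, 4.6 kHz}.

0.8 kHz, 4.6 kHz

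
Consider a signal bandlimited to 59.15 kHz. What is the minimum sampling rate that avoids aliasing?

Nyquist rate = 2 × 59.15 kHz = 118.3 kHz.

118.3 kHz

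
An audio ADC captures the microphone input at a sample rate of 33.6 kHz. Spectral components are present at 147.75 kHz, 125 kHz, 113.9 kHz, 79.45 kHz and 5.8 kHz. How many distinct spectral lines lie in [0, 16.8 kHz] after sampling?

5

fs/2 = 16.8 kHz.
147.75 kHz mod fs = 13.35 kHz.
13.35 kHz ≤ fs/2 = 16.8 kHz, appears at 13.35 kHz.
125 kHz mod fs = 24.2 kHz.
24.2 kHz > fs/2 = 16.8 kHz, folds to fs − 24.2 kHz = 9.4 kHz.
113.9 kHz mod fs = 13.1 kHz.
13.1 kHz ≤ fs/2 = 16.8 kHz, appears at 13.1 kHz.
79.45 kHz mod fs = 12.25 kHz.
12.25 kHz ≤ fs/2 = 16.8 kHz, appears at 12.25 kHz.
5.8 kHz ≤ fs/2 = 16.8 kHz, passes unchanged.
Distinct values: {5.8 kHz, 9.4 kHz, 12.25 kHz, 13.1 kHz, 13.35 kHz} → 5.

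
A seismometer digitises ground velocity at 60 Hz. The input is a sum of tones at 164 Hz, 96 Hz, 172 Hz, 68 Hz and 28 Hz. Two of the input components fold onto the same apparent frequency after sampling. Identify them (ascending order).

fs/2 = 30 Hz.
164 Hz mod fs = 44 Hz.
44 Hz > fs/2 = 30 Hz, folds to fs − 44 Hz = 16 Hz.
96 Hz mod fs = 36 Hz.
36 Hz > fs/2 = 30 Hz, folds to fs − 36 Hz = 24 Hz.
172 Hz mod fs = 52 Hz.
52 Hz > fs/2 = 30 Hz, folds to fs − 52 Hz = 8 Hz.
68 Hz mod fs = 8 Hz.
8 Hz ≤ fs/2 = 30 Hz, appears at 8 Hz.
28 Hz ≤ fs/2 = 30 Hz, passes unchanged.
68 Hz and 172 Hz both map to 8 Hz.

68 Hz, 172 Hz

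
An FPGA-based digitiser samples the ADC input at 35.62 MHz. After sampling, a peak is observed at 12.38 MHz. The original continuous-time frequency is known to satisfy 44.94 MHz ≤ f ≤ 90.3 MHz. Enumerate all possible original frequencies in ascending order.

Frequencies that alias to 12.38 MHz are k·fs ± 12.38 MHz for integer k ≥ 0.
k=0: 12.38 MHz.
k=1: 23.24 MHz, 48 MHz.
k=2: 58.86 MHz, 83.62 MHz.
k=3: 94.48 MHz, 119.24 MHz.
Within [44.94 MHz, 90.3 MHz]: 48 MHz, 58.86 MHz, 83.62 MHz.

48 MHz, 58.86 MHz, 83.62 MHz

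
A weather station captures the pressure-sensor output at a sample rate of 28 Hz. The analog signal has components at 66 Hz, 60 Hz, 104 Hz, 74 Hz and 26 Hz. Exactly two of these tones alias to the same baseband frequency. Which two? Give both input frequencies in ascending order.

66 Hz, 74 Hz

fs/2 = 14 Hz.
66 Hz mod fs = 10 Hz.
10 Hz ≤ fs/2 = 14 Hz, appears at 10 Hz.
60 Hz mod fs = 4 Hz.
4 Hz ≤ fs/2 = 14 Hz, appears at 4 Hz.
104 Hz mod fs = 20 Hz.
20 Hz > fs/2 = 14 Hz, folds to fs − 20 Hz = 8 Hz.
74 Hz mod fs = 18 Hz.
18 Hz > fs/2 = 14 Hz, folds to fs − 18 Hz = 10 Hz.
26 Hz > fs/2 = 14 Hz, folds to fs − 26 Hz = 2 Hz.
66 Hz and 74 Hz both map to 10 Hz.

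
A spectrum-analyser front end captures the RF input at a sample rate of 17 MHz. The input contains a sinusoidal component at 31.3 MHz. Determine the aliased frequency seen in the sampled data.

31.3 MHz mod fs = 14.3 MHz.
14.3 MHz > fs/2 = 8.5 MHz, folds to fs − 14.3 MHz = 2.7 MHz.

2.7 MHz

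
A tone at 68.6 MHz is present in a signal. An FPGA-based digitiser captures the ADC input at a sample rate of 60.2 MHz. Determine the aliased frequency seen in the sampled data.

8.4 MHz

68.6 MHz mod fs = 8.4 MHz.
8.4 MHz ≤ fs/2 = 30.1 MHz, appears at 8.4 MHz.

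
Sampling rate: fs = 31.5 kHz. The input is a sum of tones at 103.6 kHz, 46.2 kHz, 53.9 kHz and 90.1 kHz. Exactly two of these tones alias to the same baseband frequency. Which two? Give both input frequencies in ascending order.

53.9 kHz, 103.6 kHz

fs/2 = 15.75 kHz.
103.6 kHz mod fs = 9.1 kHz.
9.1 kHz ≤ fs/2 = 15.75 kHz, appears at 9.1 kHz.
46.2 kHz mod fs = 14.7 kHz.
14.7 kHz ≤ fs/2 = 15.75 kHz, appears at 14.7 kHz.
53.9 kHz mod fs = 22.4 kHz.
22.4 kHz > fs/2 = 15.75 kHz, folds to fs − 22.4 kHz = 9.1 kHz.
90.1 kHz mod fs = 27.1 kHz.
27.1 kHz > fs/2 = 15.75 kHz, folds to fs − 27.1 kHz = 4.4 kHz.
53.9 kHz and 103.6 kHz both map to 9.1 kHz.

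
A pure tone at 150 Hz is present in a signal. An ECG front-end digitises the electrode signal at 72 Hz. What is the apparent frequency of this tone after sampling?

6 Hz

150 Hz mod fs = 6 Hz.
6 Hz ≤ fs/2 = 36 Hz, appears at 6 Hz.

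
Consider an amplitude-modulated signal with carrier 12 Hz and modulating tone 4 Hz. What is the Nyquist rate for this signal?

32 Hz

AM sidebands sit at fc ± fm = 8 Hz and 16 Hz.
Highest-frequency component: 16 Hz.
Nyquist rate = 2 × 16 Hz = 32 Hz.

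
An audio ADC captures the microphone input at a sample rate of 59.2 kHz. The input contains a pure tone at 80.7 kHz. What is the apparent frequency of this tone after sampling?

80.7 kHz mod fs = 21.5 kHz.
21.5 kHz ≤ fs/2 = 29.6 kHz, appears at 21.5 kHz.

21.5 kHz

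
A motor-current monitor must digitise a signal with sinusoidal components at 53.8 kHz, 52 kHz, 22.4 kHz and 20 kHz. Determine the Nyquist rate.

107.6 kHz

Highest-frequency component: 53.8 kHz.
Nyquist rate = 2 × 53.8 kHz = 107.6 kHz.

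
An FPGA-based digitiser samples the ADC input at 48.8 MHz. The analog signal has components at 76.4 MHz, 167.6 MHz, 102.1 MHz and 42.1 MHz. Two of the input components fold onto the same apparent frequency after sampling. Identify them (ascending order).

76.4 MHz, 167.6 MHz

fs/2 = 24.4 MHz.
76.4 MHz mod fs = 27.6 MHz.
27.6 MHz > fs/2 = 24.4 MHz, folds to fs − 27.6 MHz = 21.2 MHz.
167.6 MHz mod fs = 21.2 MHz.
21.2 MHz ≤ fs/2 = 24.4 MHz, appears at 21.2 MHz.
102.1 MHz mod fs = 4.5 MHz.
4.5 MHz ≤ fs/2 = 24.4 MHz, appears at 4.5 MHz.
42.1 MHz > fs/2 = 24.4 MHz, folds to fs − 42.1 MHz = 6.7 MHz.
76.4 MHz and 167.6 MHz both map to 21.2 MHz.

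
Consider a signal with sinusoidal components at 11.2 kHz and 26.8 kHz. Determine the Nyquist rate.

53.6 kHz

Highest-frequency component: 26.8 kHz.
Nyquist rate = 2 × 26.8 kHz = 53.6 kHz.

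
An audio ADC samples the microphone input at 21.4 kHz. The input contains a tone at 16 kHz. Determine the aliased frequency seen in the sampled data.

16 kHz > fs/2 = 10.7 kHz, folds to fs − 16 kHz = 5.4 kHz.

5.4 kHz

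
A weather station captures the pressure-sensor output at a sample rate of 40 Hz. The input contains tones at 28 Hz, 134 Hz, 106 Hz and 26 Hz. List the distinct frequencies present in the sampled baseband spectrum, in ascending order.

fs/2 = 20 Hz.
28 Hz > fs/2 = 20 Hz, folds to fs − 28 Hz = 12 Hz.
134 Hz mod fs = 14 Hz.
14 Hz ≤ fs/2 = 20 Hz, appears at 14 Hz.
106 Hz mod fs = 26 Hz.
26 Hz > fs/2 = 20 Hz, folds to fs − 26 Hz = 14 Hz.
26 Hz > fs/2 = 20 Hz, folds to fs − 26 Hz = 14 Hz.
Distinct values: {12 Hz, 14 Hz}.

12 Hz, 14 Hz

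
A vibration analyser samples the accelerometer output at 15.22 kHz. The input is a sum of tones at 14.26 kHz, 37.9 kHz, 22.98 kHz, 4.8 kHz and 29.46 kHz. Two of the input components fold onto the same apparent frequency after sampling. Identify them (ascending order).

fs/2 = 7.61 kHz.
14.26 kHz > fs/2 = 7.61 kHz, folds to fs − 14.26 kHz = 0.96 kHz.
37.9 kHz mod fs = 7.46 kHz.
7.46 kHz ≤ fs/2 = 7.61 kHz, appears at 7.46 kHz.
22.98 kHz mod fs = 7.76 kHz.
7.76 kHz > fs/2 = 7.61 kHz, folds to fs − 7.76 kHz = 7.46 kHz.
4.8 kHz ≤ fs/2 = 7.61 kHz, passes unchanged.
29.46 kHz mod fs = 14.24 kHz.
14.24 kHz > fs/2 = 7.61 kHz, folds to fs − 14.24 kHz = 0.98 kHz.
22.98 kHz and 37.9 kHz both map to 7.46 kHz.

22.98 kHz, 37.9 kHz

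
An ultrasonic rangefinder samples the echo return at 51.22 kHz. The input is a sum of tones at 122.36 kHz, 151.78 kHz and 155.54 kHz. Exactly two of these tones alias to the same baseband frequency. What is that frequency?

fs/2 = 25.61 kHz.
122.36 kHz mod fs = 19.92 kHz.
19.92 kHz ≤ fs/2 = 25.61 kHz, appears at 19.92 kHz.
151.78 kHz mod fs = 49.34 kHz.
49.34 kHz > fs/2 = 25.61 kHz, folds to fs − 49.34 kHz = 1.88 kHz.
155.54 kHz mod fs = 1.88 kHz.
1.88 kHz ≤ fs/2 = 25.61 kHz, appears at 1.88 kHz.
151.78 kHz and 155.54 kHz both map to 1.88 kHz.

1.88 kHz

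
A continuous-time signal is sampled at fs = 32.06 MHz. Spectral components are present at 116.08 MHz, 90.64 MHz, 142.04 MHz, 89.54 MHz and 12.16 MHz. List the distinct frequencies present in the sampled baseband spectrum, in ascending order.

5.54 MHz, 6.64 MHz, 12.16 MHz, 13.8 MHz

fs/2 = 16.03 MHz.
116.08 MHz mod fs = 19.9 MHz.
19.9 MHz > fs/2 = 16.03 MHz, folds to fs − 19.9 MHz = 12.16 MHz.
90.64 MHz mod fs = 26.52 MHz.
26.52 MHz > fs/2 = 16.03 MHz, folds to fs − 26.52 MHz = 5.54 MHz.
142.04 MHz mod fs = 13.8 MHz.
13.8 MHz ≤ fs/2 = 16.03 MHz, appears at 13.8 MHz.
89.54 MHz mod fs = 25.42 MHz.
25.42 MHz > fs/2 = 16.03 MHz, folds to fs − 25.42 MHz = 6.64 MHz.
12.16 MHz ≤ fs/2 = 16.03 MHz, passes unchanged.
Distinct values: {5.54 MHz, 6.64 MHz, 12.16 MHz, 13.8 MHz}.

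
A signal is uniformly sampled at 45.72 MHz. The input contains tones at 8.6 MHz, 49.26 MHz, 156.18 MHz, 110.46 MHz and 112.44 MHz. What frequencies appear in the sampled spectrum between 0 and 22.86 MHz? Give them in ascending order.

3.54 MHz, 8.6 MHz, 19.02 MHz, 21 MHz

fs/2 = 22.86 MHz.
8.6 MHz ≤ fs/2 = 22.86 MHz, passes unchanged.
49.26 MHz mod fs = 3.54 MHz.
3.54 MHz ≤ fs/2 = 22.86 MHz, appears at 3.54 MHz.
156.18 MHz mod fs = 19.02 MHz.
19.02 MHz ≤ fs/2 = 22.86 MHz, appears at 19.02 MHz.
110.46 MHz mod fs = 19.02 MHz.
19.02 MHz ≤ fs/2 = 22.86 MHz, appears at 19.02 MHz.
112.44 MHz mod fs = 21 MHz.
21 MHz ≤ fs/2 = 22.86 MHz, appears at 21 MHz.
Distinct values: {3.54 MHz, 8.6 MHz, 19.02 MHz, 21 MHz}.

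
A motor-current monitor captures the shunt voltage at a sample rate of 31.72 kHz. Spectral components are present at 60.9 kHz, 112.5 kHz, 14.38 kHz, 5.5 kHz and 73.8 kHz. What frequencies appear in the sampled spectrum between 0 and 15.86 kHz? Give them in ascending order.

fs/2 = 15.86 kHz.
60.9 kHz mod fs = 29.18 kHz.
29.18 kHz > fs/2 = 15.86 kHz, folds to fs − 29.18 kHz = 2.54 kHz.
112.5 kHz mod fs = 17.34 kHz.
17.34 kHz > fs/2 = 15.86 kHz, folds to fs − 17.34 kHz = 14.38 kHz.
14.38 kHz ≤ fs/2 = 15.86 kHz, passes unchanged.
5.5 kHz ≤ fs/2 = 15.86 kHz, passes unchanged.
73.8 kHz mod fs = 10.36 kHz.
10.36 kHz ≤ fs/2 = 15.86 kHz, appears at 10.36 kHz.
Distinct values: {2.54 kHz, 5.5 kHz, 10.36 kHz, 14.38 kHz}.

2.54 kHz, 5.5 kHz, 10.36 kHz, 14.38 kHz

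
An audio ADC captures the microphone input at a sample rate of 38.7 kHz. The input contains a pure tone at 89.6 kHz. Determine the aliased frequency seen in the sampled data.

89.6 kHz mod fs = 12.2 kHz.
12.2 kHz ≤ fs/2 = 19.35 kHz, appears at 12.2 kHz.

12.2 kHz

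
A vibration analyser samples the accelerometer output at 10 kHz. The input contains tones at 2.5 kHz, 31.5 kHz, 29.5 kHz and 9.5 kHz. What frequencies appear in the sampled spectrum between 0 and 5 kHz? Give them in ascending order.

0.5 kHz, 1.5 kHz, 2.5 kHz

fs/2 = 5 kHz.
2.5 kHz ≤ fs/2 = 5 kHz, passes unchanged.
31.5 kHz mod fs = 1.5 kHz.
1.5 kHz ≤ fs/2 = 5 kHz, appears at 1.5 kHz.
29.5 kHz mod fs = 9.5 kHz.
9.5 kHz > fs/2 = 5 kHz, folds to fs − 9.5 kHz = 0.5 kHz.
9.5 kHz > fs/2 = 5 kHz, folds to fs − 9.5 kHz = 0.5 kHz.
Distinct values: {0.5 kHz, 1.5 kHz, 2.5 kHz}.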